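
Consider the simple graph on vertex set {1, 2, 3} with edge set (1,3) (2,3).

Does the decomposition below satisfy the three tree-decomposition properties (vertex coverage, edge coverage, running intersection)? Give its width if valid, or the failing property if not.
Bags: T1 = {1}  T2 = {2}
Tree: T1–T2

A tree decomposition must satisfy three properties: every vertex lies in some bag; for every edge, both endpoints lie together in some bag; and for every vertex, the bags containing it form a connected subtree. Here vertex 3 appears in no bag, so the decomposition is invalid.

No — vertex 3 appears in no bag.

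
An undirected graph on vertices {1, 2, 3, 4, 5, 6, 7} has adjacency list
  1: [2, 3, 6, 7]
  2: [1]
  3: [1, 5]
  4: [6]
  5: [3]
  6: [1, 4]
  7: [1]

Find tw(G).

A width-1 tree decomposition is:
Bags: B1 = {1, 3}  B2 = {3, 5}  B3 = {1, 2}  B4 = {1, 7}  B5 = {1, 6}  B6 = {4, 6}
Tree: B1–B2, B1–B3, B1–B4, B4–B5, B5–B6
Each bag holds 2 vertices, so the decomposition has width 1, which upper-bounds the treewidth. Any graph with an edge has treewidth ≥ 1, and G has the edge 3–1. Therefore the treewidth is 1.

1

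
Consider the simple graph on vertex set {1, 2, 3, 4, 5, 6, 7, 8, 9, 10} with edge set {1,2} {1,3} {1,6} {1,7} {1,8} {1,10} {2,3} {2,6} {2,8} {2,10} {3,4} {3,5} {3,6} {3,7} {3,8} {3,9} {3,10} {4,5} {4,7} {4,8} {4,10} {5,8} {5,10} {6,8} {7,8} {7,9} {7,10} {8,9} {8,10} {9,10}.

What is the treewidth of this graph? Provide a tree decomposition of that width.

Treewidth 4.
One optimal decomposition is:
Bags: B1 = {1, 3, 7, 8, 10}  B2 = {3, 4, 7, 8, 10}  B3 = {3, 7, 8, 9, 10}  B4 = {1, 2, 3, 8, 10}  B5 = {3, 4, 5, 8, 10}  B6 = {1, 2, 3, 6, 8}
Tree: B1–B2, B1–B3, B1–B4, B2–B5, B4–B6

The largest bag has 5 vertices, giving width 4; this decomposition certifies tw(G) ≤ 4. On the other hand G contains the 5-clique {1, 2, 3, 8, 10}. A clique must lie in a single bag of any decomposition, so no decomposition can have width below 4. Combining the bounds, tw(G) = 4.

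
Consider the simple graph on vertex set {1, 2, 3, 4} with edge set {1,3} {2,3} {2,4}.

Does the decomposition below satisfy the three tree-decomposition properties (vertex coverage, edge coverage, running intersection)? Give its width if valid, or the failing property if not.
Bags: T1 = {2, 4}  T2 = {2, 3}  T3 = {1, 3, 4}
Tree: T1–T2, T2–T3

No — bags containing vertex 4 are not connected in the tree.

A tree decomposition must satisfy three properties: every vertex lies in some bag; for every edge, both endpoints lie together in some bag; and for every vertex, the bags containing it form a connected subtree. Here bags containing vertex 4 are not connected in the tree, so the decomposition is invalid.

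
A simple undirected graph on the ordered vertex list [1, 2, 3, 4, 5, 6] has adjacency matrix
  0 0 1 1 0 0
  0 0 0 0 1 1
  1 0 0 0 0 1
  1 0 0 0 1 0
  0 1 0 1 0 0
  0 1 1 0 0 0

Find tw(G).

2

A width-2 tree decomposition is:
Bags: B1 = {2, 4, 5}  B2 = {2, 4, 6}  B3 = {3, 4, 6}  B4 = {1, 3, 4}
Tree: B1–B2, B2–B3, B3–B4
The largest bag has 3 vertices, giving width 2; this decomposition certifies tw(G) ≤ 2. For the lower bound, G contains the cycle 4–5–2–6–3–1–4, so G is not a forest; only forests have treewidth ≤ 1, hence tw(G) ≥ 2. Therefore the treewidth is 2.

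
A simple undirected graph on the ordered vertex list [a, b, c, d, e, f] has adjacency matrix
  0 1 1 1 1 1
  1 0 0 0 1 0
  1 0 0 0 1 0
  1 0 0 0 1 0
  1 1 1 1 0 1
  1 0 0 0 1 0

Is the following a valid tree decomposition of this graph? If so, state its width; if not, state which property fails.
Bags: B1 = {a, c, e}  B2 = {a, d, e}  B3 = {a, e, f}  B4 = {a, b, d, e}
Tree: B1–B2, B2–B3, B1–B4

A tree decomposition must satisfy three properties: every vertex lies in some bag; for every edge, both endpoints lie together in some bag; and for every vertex, the bags containing it form a connected subtree. Here bags containing vertex d are not connected in the tree, so the decomposition is invalid.

No — bags containing vertex d are not connected in the tree.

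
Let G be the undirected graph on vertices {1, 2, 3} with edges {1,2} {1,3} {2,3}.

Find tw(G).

A width-2 tree decomposition is:
Bags: B1 = {1, 2, 3}
Tree: (single bag)
A single bag containing all 3 vertices is trivially a valid decomposition of width 2. On the other hand G contains the 3-clique {1, 2, 3}. A clique must lie in a single bag of any decomposition, so no decomposition can have width below 2. The upper and lower bounds meet at 2, so that is the treewidth.

2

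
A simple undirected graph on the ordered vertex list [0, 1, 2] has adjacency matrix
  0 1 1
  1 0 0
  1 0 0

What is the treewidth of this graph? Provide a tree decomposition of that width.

Each bag holds 2 vertices, so the decomposition has width 1, which upper-bounds the treewidth. Since G has at least one edge (e.g. 0–1), it is not an edgeless graph, so tw(G) ≥ 1. Therefore the treewidth is 1.

Treewidth 1.
One optimal decomposition is:
Bags: B1 = {0, 1}  B2 = {0, 2}
Tree: B1–B2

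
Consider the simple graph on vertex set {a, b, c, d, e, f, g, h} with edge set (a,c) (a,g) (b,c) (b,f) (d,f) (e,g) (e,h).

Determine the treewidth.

A width-1 tree decomposition is:
Bags: B1 = {d, f}  B2 = {b, f}  B3 = {b, c}  B4 = {a, c}  B5 = {a, g}  B6 = {e, g}  B7 = {e, h}
Tree: B1–B2, B2–B3, B3–B4, B4–B5, B5–B6, B6–B7
Each bag holds 2 vertices, so the decomposition has width 1, which upper-bounds the treewidth. Since G has at least one edge (e.g. d–f), it is not an edgeless graph, so tw(G) ≥ 1. The upper and lower bounds meet at 1, so that is the treewidth.

1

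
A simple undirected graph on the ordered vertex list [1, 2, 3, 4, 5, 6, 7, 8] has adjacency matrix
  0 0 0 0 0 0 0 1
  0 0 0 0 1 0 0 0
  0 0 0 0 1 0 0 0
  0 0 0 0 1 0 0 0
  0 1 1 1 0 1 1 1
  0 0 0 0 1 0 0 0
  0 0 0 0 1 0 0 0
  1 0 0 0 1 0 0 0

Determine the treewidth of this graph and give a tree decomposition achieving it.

The largest bag has 2 vertices, giving width 1; this decomposition certifies tw(G) ≤ 1. Any graph with an edge has treewidth ≥ 1, and G has the edge 5–8. Therefore the treewidth is 1.

Treewidth 1.
Bags: B1 = {5, 8}  B2 = {3, 5}  B3 = {1, 8}  B4 = {4, 5}  B5 = {5, 7}  B6 = {2, 5}  B7 = {5, 6}
Tree: B1–B2, B1–B3, B2–B4, B1–B5, B5–B6, B5–B7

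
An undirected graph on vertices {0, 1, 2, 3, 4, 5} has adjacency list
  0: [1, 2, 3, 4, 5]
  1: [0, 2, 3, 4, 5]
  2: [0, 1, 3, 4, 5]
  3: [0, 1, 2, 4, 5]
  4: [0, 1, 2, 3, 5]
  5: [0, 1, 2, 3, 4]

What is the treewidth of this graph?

5

A width-5 tree decomposition is:
Bags: B1 = {0, 1, 2, 3, 4, 5}
Tree: (single bag)
With just one bag of size 6, the width is 6 − 1 = 5, so tw(G) ≤ 5. Conversely, {0, 1, 2, 3, 4, 5} is a clique of size 6, and the vertices of any clique must share a bag in every tree decomposition; so some bag has ≥ 6 vertices and tw(G) ≥ 5. The upper and lower bounds meet at 5, so that is the treewidth.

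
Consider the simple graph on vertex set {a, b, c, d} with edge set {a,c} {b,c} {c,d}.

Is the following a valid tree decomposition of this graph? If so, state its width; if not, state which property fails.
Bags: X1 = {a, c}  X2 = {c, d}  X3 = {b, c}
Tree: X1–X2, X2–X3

Yes; width 1.

Checking the three conditions: (i) the bags cover all of {a, b, c, d}; (ii) for each edge, some bag contains both endpoints; (iii) the bags containing any fixed vertex form a subtree. All hold, so the decomposition is valid with width 2 − 1 = 1.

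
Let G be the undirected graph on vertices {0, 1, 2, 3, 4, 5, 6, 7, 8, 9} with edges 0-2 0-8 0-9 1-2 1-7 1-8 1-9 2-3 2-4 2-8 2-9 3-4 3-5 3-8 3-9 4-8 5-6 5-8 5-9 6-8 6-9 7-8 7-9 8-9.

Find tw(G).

3

A width-3 tree decomposition is:
Bags: B1 = {2, 3, 8, 9}  B2 = {1, 2, 8, 9}  B3 = {0, 2, 8, 9}  B4 = {3, 5, 8, 9}  B5 = {1, 7, 8, 9}  B6 = {5, 6, 8, 9}  B7 = {2, 3, 4, 8}
Tree: B1–B2, B2–B3, B1–B4, B2–B5, B4–B6, B1–B7
Every bag has size at most 4, so the width is 4 − 1 = 3 and tw(G) ≤ 3. On the other hand G contains the 4-clique {0, 2, 8, 9}. A clique must lie in a single bag of any decomposition, so no decomposition can have width below 3. Combining the bounds, tw(G) = 3.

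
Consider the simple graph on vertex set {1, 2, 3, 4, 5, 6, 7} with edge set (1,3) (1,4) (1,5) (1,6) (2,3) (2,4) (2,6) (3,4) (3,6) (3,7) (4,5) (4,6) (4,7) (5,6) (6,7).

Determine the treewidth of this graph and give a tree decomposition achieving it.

Treewidth 3.
Bags: B1 = {2, 3, 4, 6}  B2 = {1, 3, 4, 6}  B3 = {1, 4, 5, 6}  B4 = {3, 4, 6, 7}
Tree: B1–B2, B2–B3, B2–B4

The largest bag has 4 vertices, giving width 3; this decomposition certifies tw(G) ≤ 3. Conversely, {1, 3, 4, 6} is a clique of size 4, and the vertices of any clique must share a bag in every tree decomposition; so some bag has ≥ 4 vertices and tw(G) ≥ 3. Combining the bounds, tw(G) = 3.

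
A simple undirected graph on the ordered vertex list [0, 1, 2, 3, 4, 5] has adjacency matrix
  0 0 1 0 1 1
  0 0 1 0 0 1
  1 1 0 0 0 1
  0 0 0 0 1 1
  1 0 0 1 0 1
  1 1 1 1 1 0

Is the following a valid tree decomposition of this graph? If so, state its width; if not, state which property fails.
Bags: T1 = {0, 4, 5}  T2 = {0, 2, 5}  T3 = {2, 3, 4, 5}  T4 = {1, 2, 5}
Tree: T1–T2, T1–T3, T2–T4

No — bags containing vertex 2 are not connected in the tree.

A tree decomposition must satisfy three properties: every vertex lies in some bag; for every edge, both endpoints lie together in some bag; and for every vertex, the bags containing it form a connected subtree. Here bags containing vertex 2 are not connected in the tree, so the decomposition is invalid.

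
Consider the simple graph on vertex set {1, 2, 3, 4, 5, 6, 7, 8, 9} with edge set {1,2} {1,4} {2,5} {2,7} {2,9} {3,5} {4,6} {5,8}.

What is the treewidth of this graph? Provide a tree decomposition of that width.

Every bag has size at most 2, so the width is 2 − 1 = 1 and tw(G) ≤ 1. Since G has at least one edge (e.g. 2–1), it is not an edgeless graph, so tw(G) ≥ 1. Therefore the treewidth is 1.

Treewidth 1.
One such decomposition:
Bags: B1 = {1, 2}  B2 = {2, 7}  B3 = {2, 5}  B4 = {5, 8}  B5 = {3, 5}  B6 = {1, 4}  B7 = {2, 9}  B8 = {4, 6}
Tree: B1–B2, B2–B3, B3–B4, B4–B5, B1–B6, B3–B7, B6–B8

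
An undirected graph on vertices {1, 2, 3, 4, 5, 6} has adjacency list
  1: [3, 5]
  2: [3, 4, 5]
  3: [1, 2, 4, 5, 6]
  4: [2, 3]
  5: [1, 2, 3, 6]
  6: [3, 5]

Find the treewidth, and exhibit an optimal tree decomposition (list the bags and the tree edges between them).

Each bag holds 3 vertices, so the decomposition has width 2, which upper-bounds the treewidth. For the lower bound, the 3 vertices {2, 3, 4} are pairwise adjacent, and any tree decomposition puts a clique entirely inside one bag — forcing width ≥ 2. Combining the bounds, tw(G) = 2.

Treewidth 2.
Bags: B1 = {1, 3, 5}  B2 = {3, 5, 6}  B3 = {2, 3, 5}  B4 = {2, 3, 4}
Tree: B1–B2, B2–B3, B3–B4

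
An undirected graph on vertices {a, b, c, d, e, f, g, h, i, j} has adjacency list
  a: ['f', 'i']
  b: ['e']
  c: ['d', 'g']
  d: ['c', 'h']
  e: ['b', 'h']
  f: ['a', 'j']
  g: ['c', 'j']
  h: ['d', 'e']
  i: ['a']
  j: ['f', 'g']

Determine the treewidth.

1

A width-1 tree decomposition is:
Bags: B1 = {a, i}  B2 = {a, f}  B3 = {f, j}  B4 = {g, j}  B5 = {c, g}  B6 = {c, d}  B7 = {d, h}  B8 = {e, h}  B9 = {b, e}
Tree: B1–B2, B2–B3, B3–B4, B4–B5, B5–B6, B6–B7, B7–B8, B8–B9
Every bag has size at most 2, so the width is 2 − 1 = 1 and tw(G) ≤ 1. G has an edge, so its treewidth is at least 1. Therefore the treewidth is 1.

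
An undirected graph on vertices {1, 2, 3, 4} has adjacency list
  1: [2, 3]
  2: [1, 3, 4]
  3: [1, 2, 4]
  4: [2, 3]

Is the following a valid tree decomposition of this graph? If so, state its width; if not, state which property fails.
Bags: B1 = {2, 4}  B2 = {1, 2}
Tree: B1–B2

A tree decomposition must satisfy three properties: every vertex lies in some bag; for every edge, both endpoints lie together in some bag; and for every vertex, the bags containing it form a connected subtree. Here vertex 3 appears in no bag, so the decomposition is invalid.

No — vertex 3 appears in no bag.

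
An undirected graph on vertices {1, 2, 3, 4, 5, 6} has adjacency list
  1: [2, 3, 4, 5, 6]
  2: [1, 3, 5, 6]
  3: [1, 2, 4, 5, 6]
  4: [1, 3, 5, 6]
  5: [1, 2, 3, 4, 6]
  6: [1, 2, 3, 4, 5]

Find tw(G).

A width-4 tree decomposition is:
Bags: B1 = {1, 3, 4, 5, 6}  B2 = {1, 2, 3, 5, 6}
Tree: B1–B2
Each bag holds 5 vertices, so the decomposition has width 4, which upper-bounds the treewidth. On the other hand G contains the 5-clique {1, 2, 3, 5, 6}. A clique must lie in a single bag of any decomposition, so no decomposition can have width below 4. The upper and lower bounds meet at 4, so that is the treewidth.

4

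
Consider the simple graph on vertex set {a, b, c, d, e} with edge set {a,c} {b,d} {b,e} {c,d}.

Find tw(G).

1

A width-1 tree decomposition is:
Bags: B1 = {b, e}  B2 = {b, d}  B3 = {c, d}  B4 = {a, c}
Tree: B1–B2, B2–B3, B3–B4
Every bag has size at most 2, so the width is 2 − 1 = 1 and tw(G) ≤ 1. Since G has at least one edge (e.g. e–b), it is not an edgeless graph, so tw(G) ≥ 1. Hence tw(G) = 1 exactly.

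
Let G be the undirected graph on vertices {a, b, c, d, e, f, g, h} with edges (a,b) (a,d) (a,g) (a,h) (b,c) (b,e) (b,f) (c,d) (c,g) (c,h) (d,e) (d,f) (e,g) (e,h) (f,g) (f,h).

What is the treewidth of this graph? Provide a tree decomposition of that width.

Treewidth 4.
Bags: B1 = {b, d, e, g, h}  B2 = {a, b, d, g, h}  B3 = {b, d, f, g, h}  B4 = {b, c, d, g, h}
Tree: B1–B2, B2–B3, B3–B4

The largest bag has 5 vertices, giving width 4; this decomposition certifies tw(G) ≤ 4. For the lower bound: the 5 vertex sets {e,h}, {a,g}, {b,f}, {d}, {c} are disjoint, each induces a connected subgraph, and every pair is joined by at least one edge of G. Contracting each set to a single vertex therefore yields K_{5} as a minor, and since treewidth is minor-monotone, tw(G) ≥ tw(K_{5}) = 4. The upper and lower bounds meet at 4, so that is the treewidth.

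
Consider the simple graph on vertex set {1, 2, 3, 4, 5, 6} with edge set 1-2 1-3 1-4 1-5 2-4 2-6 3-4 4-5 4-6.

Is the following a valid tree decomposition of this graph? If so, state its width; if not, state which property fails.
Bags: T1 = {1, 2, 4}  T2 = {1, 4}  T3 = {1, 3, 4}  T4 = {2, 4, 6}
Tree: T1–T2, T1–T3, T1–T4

A tree decomposition must satisfy three properties: every vertex lies in some bag; for every edge, both endpoints lie together in some bag; and for every vertex, the bags containing it form a connected subtree. Here vertex 5 appears in no bag, so the decomposition is invalid.

No — vertex 5 appears in no bag.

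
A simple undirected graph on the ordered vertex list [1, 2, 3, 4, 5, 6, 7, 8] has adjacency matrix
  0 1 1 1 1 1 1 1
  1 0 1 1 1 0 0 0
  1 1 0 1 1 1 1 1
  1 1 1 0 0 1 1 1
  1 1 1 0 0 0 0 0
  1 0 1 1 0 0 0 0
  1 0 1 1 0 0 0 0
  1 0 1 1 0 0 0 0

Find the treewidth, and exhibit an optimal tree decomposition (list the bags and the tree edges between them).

Each bag holds 4 vertices, so the decomposition has width 3, which upper-bounds the treewidth. Conversely, {1, 3, 4, 8} is a clique of size 4, and the vertices of any clique must share a bag in every tree decomposition; so some bag has ≥ 4 vertices and tw(G) ≥ 3. The upper and lower bounds meet at 3, so that is the treewidth.

Treewidth 3.
One such decomposition:
Bags: B1 = {1, 2, 3, 4}  B2 = {1, 2, 3, 5}  B3 = {1, 3, 4, 6}  B4 = {1, 3, 4, 7}  B5 = {1, 3, 4, 8}
Tree: B1–B2, B1–B3, B1–B4, B4–B5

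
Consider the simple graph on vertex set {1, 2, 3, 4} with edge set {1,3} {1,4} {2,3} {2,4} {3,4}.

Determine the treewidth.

A width-2 tree decomposition is:
Bags: B1 = {2, 3, 4}  B2 = {1, 3, 4}
Tree: B1–B2
Each bag holds 3 vertices, so the decomposition has width 2, which upper-bounds the treewidth. For the lower bound, the 3 vertices {1, 3, 4} are pairwise adjacent, and any tree decomposition puts a clique entirely inside one bag — forcing width ≥ 2. Hence tw(G) = 2 exactly.

2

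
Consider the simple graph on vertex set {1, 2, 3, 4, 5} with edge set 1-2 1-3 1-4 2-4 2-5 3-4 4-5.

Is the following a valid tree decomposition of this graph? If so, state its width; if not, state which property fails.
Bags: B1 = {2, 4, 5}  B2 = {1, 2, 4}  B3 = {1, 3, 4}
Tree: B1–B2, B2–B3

Checking the three conditions: (i) the bags cover all of {1, 2, 3, 4, 5}; (ii) for each edge, some bag contains both endpoints; (iii) the bags containing any fixed vertex form a subtree. All hold, so the decomposition is valid with width 3 − 1 = 2.

Yes; width 2.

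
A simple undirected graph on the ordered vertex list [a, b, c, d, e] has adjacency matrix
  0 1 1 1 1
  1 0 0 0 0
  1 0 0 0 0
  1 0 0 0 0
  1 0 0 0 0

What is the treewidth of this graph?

A width-1 tree decomposition is:
Bags: B1 = {a, d}  B2 = {a, c}  B3 = {a, b}  B4 = {a, e}
Tree: B1–B2, B1–B3, B1–B4
The largest bag has 2 vertices, giving width 1; this decomposition certifies tw(G) ≤ 1. G has an edge, so its treewidth is at least 1. The upper and lower bounds meet at 1, so that is the treewidth.

1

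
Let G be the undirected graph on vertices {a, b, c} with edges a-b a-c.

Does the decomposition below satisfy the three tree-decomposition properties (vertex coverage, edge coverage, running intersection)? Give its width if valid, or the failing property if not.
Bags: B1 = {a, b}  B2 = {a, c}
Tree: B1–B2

Yes; width 1.

Vertex coverage: the bags together contain {a, b, c}, the full vertex set. Edge coverage: each edge of G has both endpoints in at least one bag. Running intersection: for every vertex, the bags containing it form a connected subtree. All three properties hold, so this is a valid tree decomposition of width max|bag| − 1 = 1, and hence tw(G) ≤ 1.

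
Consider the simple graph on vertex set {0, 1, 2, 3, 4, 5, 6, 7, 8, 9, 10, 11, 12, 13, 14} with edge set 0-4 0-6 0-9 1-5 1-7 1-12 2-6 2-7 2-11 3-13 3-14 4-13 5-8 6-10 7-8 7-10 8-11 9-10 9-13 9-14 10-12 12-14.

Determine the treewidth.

3

A width-3 tree decomposition is:
Bags: B1 = {1, 5, 8, 11}  B2 = {1, 7, 8, 11}  B3 = {1, 2, 7, 11}  B4 = {1, 2, 7, 12}  B5 = {2, 7, 10, 12}  B6 = {2, 6, 10, 12}  B7 = {6, 10, 12, 14}  B8 = {6, 9, 10, 14}  B9 = {0, 6, 9, 14}  B10 = {0, 3, 9, 14}  B11 = {0, 3, 9, 13}  B12 = {0, 3, 4, 13}
Tree: B1–B2, B2–B3, B3–B4, B4–B5, B5–B6, B6–B7, B7–B8, B8–B9, B9–B10, B10–B11, B11–B12
Each bag holds 4 vertices, so the decomposition has width 3, which upper-bounds the treewidth. For the lower bound: the 4 vertex sets {5,8,11}, {1}, {7}, {2,6,10,12} are disjoint, each induces a connected subgraph, and every pair is joined by at least one edge of G. Contracting each set to a single vertex therefore yields K_{4} as a minor, and since treewidth is minor-monotone, tw(G) ≥ tw(K_{4}) = 3. Combining the bounds, tw(G) = 3.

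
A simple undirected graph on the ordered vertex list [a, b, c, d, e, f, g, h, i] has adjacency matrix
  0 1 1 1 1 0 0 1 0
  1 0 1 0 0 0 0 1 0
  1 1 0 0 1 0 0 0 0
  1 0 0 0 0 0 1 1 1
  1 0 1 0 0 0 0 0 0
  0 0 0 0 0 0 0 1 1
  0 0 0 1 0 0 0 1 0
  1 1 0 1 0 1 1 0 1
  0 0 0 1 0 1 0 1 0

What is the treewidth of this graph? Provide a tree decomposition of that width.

Every bag has size at most 3, so the width is 3 − 1 = 2 and tw(G) ≤ 2. Conversely, {a, c, e} is a clique of size 3, and the vertices of any clique must share a bag in every tree decomposition; so some bag has ≥ 3 vertices and tw(G) ≥ 2. Combining the bounds, tw(G) = 2.

Treewidth 2.
Bags: B1 = {a, d, h}  B2 = {d, g, h}  B3 = {a, b, h}  B4 = {d, h, i}  B5 = {a, b, c}  B6 = {f, h, i}  B7 = {a, c, e}
Tree: B1–B2, B1–B3, B2–B4, B3–B5, B4–B6, B5–B7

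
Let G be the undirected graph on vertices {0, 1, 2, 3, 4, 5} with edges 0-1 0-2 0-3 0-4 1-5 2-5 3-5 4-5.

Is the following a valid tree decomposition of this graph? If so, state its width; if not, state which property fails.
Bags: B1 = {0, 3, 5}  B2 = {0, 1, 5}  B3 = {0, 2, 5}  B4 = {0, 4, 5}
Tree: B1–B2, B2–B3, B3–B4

Vertex coverage: the bags together contain {0, 1, 2, 3, 4, 5}, the full vertex set. Edge coverage: each edge of G has both endpoints in at least one bag. Running intersection: for every vertex, the bags containing it form a connected subtree. All three properties hold, so this is a valid tree decomposition of width max|bag| − 1 = 2, and hence tw(G) ≤ 2.

Yes; width 2.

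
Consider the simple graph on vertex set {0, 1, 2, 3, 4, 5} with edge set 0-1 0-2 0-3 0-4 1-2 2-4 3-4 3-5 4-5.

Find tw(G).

A width-2 tree decomposition is:
Bags: B1 = {0, 3, 4}  B2 = {0, 2, 4}  B3 = {0, 1, 2}  B4 = {3, 4, 5}
Tree: B1–B2, B2–B3, B1–B4
The largest bag has 3 vertices, giving width 2; this decomposition certifies tw(G) ≤ 2. On the other hand G contains the 3-clique {0, 1, 2}. A clique must lie in a single bag of any decomposition, so no decomposition can have width below 2. The upper and lower bounds meet at 2, so that is the treewidth.

2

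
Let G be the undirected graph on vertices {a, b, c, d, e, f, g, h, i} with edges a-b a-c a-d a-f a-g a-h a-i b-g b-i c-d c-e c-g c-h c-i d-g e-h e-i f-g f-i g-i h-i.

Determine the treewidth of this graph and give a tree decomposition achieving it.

Treewidth 3.
Bags: B1 = {a, b, g, i}  B2 = {a, f, g, i}  B3 = {a, c, g, i}  B4 = {a, c, h, i}  B5 = {a, c, d, g}  B6 = {c, e, h, i}
Tree: B1–B2, B1–B3, B3–B4, B3–B5, B4–B6

Each bag holds 4 vertices, so the decomposition has width 3, which upper-bounds the treewidth. Conversely, {a, c, d, g} is a clique of size 4, and the vertices of any clique must share a bag in every tree decomposition; so some bag has ≥ 4 vertices and tw(G) ≥ 3. Combining the bounds, tw(G) = 3.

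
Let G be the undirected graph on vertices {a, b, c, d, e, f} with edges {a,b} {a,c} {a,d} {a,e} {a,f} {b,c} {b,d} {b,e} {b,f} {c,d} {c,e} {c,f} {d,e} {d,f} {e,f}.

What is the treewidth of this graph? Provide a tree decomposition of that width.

A single bag containing all 6 vertices is trivially a valid decomposition of width 5. On the other hand G contains the 6-clique {a, b, c, d, e, f}. A clique must lie in a single bag of any decomposition, so no decomposition can have width below 5. Hence tw(G) = 5 exactly.

Treewidth 5.
One such decomposition:
Bags: B1 = {a, b, c, d, e, f}
Tree: (single bag)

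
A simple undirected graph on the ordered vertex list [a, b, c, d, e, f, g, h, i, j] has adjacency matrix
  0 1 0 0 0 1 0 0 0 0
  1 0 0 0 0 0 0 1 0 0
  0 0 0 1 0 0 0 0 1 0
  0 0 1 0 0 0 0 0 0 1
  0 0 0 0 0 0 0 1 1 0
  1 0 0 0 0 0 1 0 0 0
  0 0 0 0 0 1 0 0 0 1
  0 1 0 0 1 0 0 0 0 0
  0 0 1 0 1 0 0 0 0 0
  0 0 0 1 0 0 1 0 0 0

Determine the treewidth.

2

A width-2 tree decomposition is:
Bags: B1 = {d, g, j}  B2 = {d, f, g}  B3 = {a, d, f}  B4 = {a, b, d}  B5 = {b, d, h}  B6 = {d, e, h}  B7 = {d, e, i}  B8 = {c, d, i}
Tree: B1–B2, B2–B3, B3–B4, B4–B5, B5–B6, B6–B7, B7–B8
Each bag holds 3 vertices, so the decomposition has width 2, which upper-bounds the treewidth. Since d–j–g–f–a–b–h–e–i–c–d is a cycle in G, G is not acyclic. Forests are exactly the graphs of treewidth ≤ 1, so tw(G) ≥ 2. Therefore the treewidth is 2.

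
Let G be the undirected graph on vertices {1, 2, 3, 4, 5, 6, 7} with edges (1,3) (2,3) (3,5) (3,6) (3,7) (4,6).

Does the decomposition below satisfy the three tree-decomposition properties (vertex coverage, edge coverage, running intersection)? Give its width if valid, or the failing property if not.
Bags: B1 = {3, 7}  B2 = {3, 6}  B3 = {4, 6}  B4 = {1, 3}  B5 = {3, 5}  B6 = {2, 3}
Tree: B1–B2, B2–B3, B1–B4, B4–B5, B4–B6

Every vertex of G appears in some bag (union = {1, 2, 3, 4, 5, 6, 7}); every edge is covered by a bag; and for each vertex v the set of bags containing v is connected in the bag tree. The decomposition is therefore valid. The largest bag has 2 vertices, so the width is 1.

Yes; width 1.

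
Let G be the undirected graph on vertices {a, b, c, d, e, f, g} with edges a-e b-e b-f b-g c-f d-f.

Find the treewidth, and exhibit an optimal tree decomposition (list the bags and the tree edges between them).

Treewidth 1.
One such decomposition:
Bags: B1 = {c, f}  B2 = {b, f}  B3 = {d, f}  B4 = {b, e}  B5 = {b, g}  B6 = {a, e}
Tree: B1–B2, B2–B3, B2–B4, B4–B5, B4–B6

Every bag has size at most 2, so the width is 2 − 1 = 1 and tw(G) ≤ 1. Since G has at least one edge (e.g. f–c), it is not an edgeless graph, so tw(G) ≥ 1. Hence tw(G) = 1 exactly.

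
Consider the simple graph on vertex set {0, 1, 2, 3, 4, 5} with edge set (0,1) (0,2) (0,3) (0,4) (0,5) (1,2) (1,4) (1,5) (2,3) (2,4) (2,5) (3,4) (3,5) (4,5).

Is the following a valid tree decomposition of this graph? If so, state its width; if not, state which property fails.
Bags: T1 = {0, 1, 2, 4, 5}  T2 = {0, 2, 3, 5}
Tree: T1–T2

No — edge (4,3) lies in no bag.

A tree decomposition must satisfy three properties: every vertex lies in some bag; for every edge, both endpoints lie together in some bag; and for every vertex, the bags containing it form a connected subtree. Here edge (4,3) lies in no bag, so the decomposition is invalid.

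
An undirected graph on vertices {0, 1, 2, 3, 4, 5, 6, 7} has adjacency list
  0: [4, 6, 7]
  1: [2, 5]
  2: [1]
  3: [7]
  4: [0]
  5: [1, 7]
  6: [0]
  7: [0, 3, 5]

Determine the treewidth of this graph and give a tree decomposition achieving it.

Treewidth 1.
Bags: B1 = {0, 6}  B2 = {0, 4}  B3 = {0, 7}  B4 = {5, 7}  B5 = {1, 5}  B6 = {1, 2}  B7 = {3, 7}
Tree: B1–B2, B2–B3, B3–B4, B4–B5, B5–B6, B4–B7

Every bag has size at most 2, so the width is 2 − 1 = 1 and tw(G) ≤ 1. G has an edge, so its treewidth is at least 1. Therefore the treewidth is 1.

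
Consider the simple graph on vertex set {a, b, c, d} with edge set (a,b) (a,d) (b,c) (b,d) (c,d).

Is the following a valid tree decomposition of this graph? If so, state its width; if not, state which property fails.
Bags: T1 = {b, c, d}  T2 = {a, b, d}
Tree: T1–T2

Checking the three conditions: (i) the bags cover all of {a, b, c, d}; (ii) for each edge, some bag contains both endpoints; (iii) the bags containing any fixed vertex form a subtree. All hold, so the decomposition is valid with width 3 − 1 = 2.

Yes; width 2.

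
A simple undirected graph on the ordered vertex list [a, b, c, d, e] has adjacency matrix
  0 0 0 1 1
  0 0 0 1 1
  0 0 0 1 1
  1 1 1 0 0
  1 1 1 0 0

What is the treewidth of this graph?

2

A width-2 tree decomposition is:
Bags: B1 = {b, d, e}  B2 = {a, d, e}  B3 = {c, d, e}
Tree: B1–B2, B2–B3
Every bag has size at most 3, so the width is 3 − 1 = 2 and tw(G) ≤ 2. Since d–b–e–a–d is a cycle in G, G is not acyclic. Forests are exactly the graphs of treewidth ≤ 1, so tw(G) ≥ 2. The upper and lower bounds meet at 2, so that is the treewidth.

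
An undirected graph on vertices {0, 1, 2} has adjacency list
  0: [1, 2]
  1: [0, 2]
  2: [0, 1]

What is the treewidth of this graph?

A width-2 tree decomposition is:
Bags: B1 = {0, 1, 2}
Tree: (single bag)
A single bag containing all 3 vertices is trivially a valid decomposition of width 2. Conversely, {0, 1, 2} is a clique of size 3, and the vertices of any clique must share a bag in every tree decomposition; so some bag has ≥ 3 vertices and tw(G) ≥ 2. The upper and lower bounds meet at 2, so that is the treewidth.

2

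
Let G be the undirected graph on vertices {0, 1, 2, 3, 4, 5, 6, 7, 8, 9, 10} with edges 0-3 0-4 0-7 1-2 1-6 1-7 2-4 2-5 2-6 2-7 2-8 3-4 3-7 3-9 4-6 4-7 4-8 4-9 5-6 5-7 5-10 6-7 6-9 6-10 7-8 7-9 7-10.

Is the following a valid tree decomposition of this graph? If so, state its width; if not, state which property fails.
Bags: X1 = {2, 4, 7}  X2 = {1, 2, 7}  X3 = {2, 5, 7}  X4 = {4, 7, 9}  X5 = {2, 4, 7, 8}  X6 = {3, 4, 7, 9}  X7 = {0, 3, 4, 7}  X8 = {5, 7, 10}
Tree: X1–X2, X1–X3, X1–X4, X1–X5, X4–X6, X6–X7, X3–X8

A tree decomposition must satisfy three properties: every vertex lies in some bag; for every edge, both endpoints lie together in some bag; and for every vertex, the bags containing it form a connected subtree. Here vertex 6 appears in no bag, so the decomposition is invalid.

No — vertex 6 appears in no bag.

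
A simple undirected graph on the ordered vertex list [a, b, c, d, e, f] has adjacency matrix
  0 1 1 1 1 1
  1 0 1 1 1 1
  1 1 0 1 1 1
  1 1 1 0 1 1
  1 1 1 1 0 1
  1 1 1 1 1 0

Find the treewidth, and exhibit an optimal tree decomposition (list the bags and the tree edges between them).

Treewidth 5.
One optimal decomposition is:
Bags: B1 = {a, b, c, d, e, f}
Tree: (single bag)

A single bag containing all 6 vertices is trivially a valid decomposition of width 5. Conversely, {a, b, c, d, e, f} is a clique of size 6, and the vertices of any clique must share a bag in every tree decomposition; so some bag has ≥ 6 vertices and tw(G) ≥ 5. Therefore the treewidth is 5.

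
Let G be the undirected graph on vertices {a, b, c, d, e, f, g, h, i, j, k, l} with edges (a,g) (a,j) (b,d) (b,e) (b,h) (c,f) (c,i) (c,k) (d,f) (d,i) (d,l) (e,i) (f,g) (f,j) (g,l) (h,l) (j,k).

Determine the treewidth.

3

A width-3 tree decomposition is:
Bags: B1 = {a, g, j, k}  B2 = {f, g, j, k}  B3 = {c, f, g, k}  B4 = {c, f, g, l}  B5 = {c, d, f, l}  B6 = {c, d, i, l}  B7 = {d, h, i, l}  B8 = {b, d, h, i}  B9 = {b, e, h, i}
Tree: B1–B2, B2–B3, B3–B4, B4–B5, B5–B6, B6–B7, B7–B8, B8–B9
Every bag has size at most 4, so the width is 4 − 1 = 3 and tw(G) ≤ 3. For the lower bound: the 4 vertex sets {a,j,k}, {g}, {f}, {c,d,i,l} are disjoint, each induces a connected subgraph, and every pair is joined by at least one edge of G. Contracting each set to a single vertex therefore yields K_{4} as a minor, and since treewidth is minor-monotone, tw(G) ≥ tw(K_{4}) = 3. The upper and lower bounds meet at 3, so that is the treewidth.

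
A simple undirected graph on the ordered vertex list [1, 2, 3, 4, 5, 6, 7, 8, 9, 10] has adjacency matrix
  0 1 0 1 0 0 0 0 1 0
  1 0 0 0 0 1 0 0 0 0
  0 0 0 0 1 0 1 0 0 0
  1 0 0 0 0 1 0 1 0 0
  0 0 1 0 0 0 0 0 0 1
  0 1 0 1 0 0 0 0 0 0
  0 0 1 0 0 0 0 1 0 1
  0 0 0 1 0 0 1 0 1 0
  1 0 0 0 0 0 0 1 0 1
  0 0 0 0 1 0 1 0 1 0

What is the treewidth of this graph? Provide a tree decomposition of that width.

Treewidth 2.
One such decomposition:
Bags: B1 = {3, 5, 10}  B2 = {3, 7, 10}  B3 = {7, 9, 10}  B4 = {7, 8, 9}  B5 = {1, 8, 9}  B6 = {1, 4, 8}  B7 = {1, 2, 4}  B8 = {2, 4, 6}
Tree: B1–B2, B2–B3, B3–B4, B4–B5, B5–B6, B6–B7, B7–B8

The largest bag has 3 vertices, giving width 2; this decomposition certifies tw(G) ≤ 2. The edges 5–3–7–10–5 form a cycle, so G is not a tree and its treewidth is at least 2. Therefore the treewidth is 2.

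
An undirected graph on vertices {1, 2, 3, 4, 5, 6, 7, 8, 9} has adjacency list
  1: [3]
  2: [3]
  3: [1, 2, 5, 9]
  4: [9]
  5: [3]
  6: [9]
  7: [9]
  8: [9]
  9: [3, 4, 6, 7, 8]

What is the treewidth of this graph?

A width-1 tree decomposition is:
Bags: B1 = {6, 9}  B2 = {3, 9}  B3 = {3, 5}  B4 = {4, 9}  B5 = {1, 3}  B6 = {7, 9}  B7 = {2, 3}  B8 = {8, 9}
Tree: B1–B2, B2–B3, B2–B4, B2–B5, B4–B6, B2–B7, B2–B8
The largest bag has 2 vertices, giving width 1; this decomposition certifies tw(G) ≤ 1. Since G has at least one edge (e.g. 6–9), it is not an edgeless graph, so tw(G) ≥ 1. Therefore the treewidth is 1.

1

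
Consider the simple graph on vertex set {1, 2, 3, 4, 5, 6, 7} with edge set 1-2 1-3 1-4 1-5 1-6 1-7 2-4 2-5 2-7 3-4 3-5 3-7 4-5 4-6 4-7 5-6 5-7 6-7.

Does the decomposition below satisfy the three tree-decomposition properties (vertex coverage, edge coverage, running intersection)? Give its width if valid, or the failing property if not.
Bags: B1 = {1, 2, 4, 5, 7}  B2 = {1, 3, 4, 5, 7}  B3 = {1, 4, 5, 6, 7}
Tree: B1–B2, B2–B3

Yes; width 4.

Every vertex of G appears in some bag (union = {1, 2, 3, 4, 5, 6, 7}); every edge is covered by a bag; and for each vertex v the set of bags containing v is connected in the bag tree. The decomposition is therefore valid. The largest bag has 5 vertices, so the width is 4.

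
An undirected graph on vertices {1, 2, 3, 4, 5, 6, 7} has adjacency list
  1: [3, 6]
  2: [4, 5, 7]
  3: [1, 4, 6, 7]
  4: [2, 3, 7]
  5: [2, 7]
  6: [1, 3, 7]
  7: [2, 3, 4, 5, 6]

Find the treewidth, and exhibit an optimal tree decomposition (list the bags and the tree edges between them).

Each bag holds 3 vertices, so the decomposition has width 2, which upper-bounds the treewidth. On the other hand G contains the 3-clique {1, 3, 6}. A clique must lie in a single bag of any decomposition, so no decomposition can have width below 2. The upper and lower bounds meet at 2, so that is the treewidth.

Treewidth 2.
Bags: B1 = {3, 4, 7}  B2 = {2, 4, 7}  B3 = {2, 5, 7}  B4 = {3, 6, 7}  B5 = {1, 3, 6}
Tree: B1–B2, B2–B3, B1–B4, B4–B5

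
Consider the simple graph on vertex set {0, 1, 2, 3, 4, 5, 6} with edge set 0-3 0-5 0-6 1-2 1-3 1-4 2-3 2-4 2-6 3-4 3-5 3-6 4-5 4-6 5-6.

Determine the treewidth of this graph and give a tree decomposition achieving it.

The largest bag has 4 vertices, giving width 3; this decomposition certifies tw(G) ≤ 3. Conversely, {0, 3, 5, 6} is a clique of size 4, and the vertices of any clique must share a bag in every tree decomposition; so some bag has ≥ 4 vertices and tw(G) ≥ 3. Hence tw(G) = 3 exactly.

Treewidth 3.
One such decomposition:
Bags: B1 = {3, 4, 5, 6}  B2 = {2, 3, 4, 6}  B3 = {0, 3, 5, 6}  B4 = {1, 2, 3, 4}
Tree: B1–B2, B1–B3, B2–B4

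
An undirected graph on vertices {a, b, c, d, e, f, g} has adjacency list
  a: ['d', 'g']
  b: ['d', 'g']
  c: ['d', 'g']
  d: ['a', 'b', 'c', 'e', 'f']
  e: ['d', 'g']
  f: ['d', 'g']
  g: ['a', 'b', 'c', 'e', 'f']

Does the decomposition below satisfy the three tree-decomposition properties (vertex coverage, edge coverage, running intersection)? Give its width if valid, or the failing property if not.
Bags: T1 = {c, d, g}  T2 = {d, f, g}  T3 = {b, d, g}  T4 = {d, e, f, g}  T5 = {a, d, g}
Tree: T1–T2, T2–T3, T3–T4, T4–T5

No — bags containing vertex f are not connected in the tree.

A tree decomposition must satisfy three properties: every vertex lies in some bag; for every edge, both endpoints lie together in some bag; and for every vertex, the bags containing it form a connected subtree. Here bags containing vertex f are not connected in the tree, so the decomposition is invalid.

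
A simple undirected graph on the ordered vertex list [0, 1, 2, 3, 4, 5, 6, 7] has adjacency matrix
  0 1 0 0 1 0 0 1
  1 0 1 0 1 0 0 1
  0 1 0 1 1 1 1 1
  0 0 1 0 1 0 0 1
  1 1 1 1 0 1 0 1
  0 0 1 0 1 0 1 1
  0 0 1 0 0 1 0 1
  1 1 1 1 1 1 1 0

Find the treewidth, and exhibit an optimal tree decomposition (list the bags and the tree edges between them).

The largest bag has 4 vertices, giving width 3; this decomposition certifies tw(G) ≤ 3. For the lower bound, the 4 vertices {0, 1, 4, 7} are pairwise adjacent, and any tree decomposition puts a clique entirely inside one bag — forcing width ≥ 3. The upper and lower bounds meet at 3, so that is the treewidth.

Treewidth 3.
Bags: B1 = {1, 2, 4, 7}  B2 = {0, 1, 4, 7}  B3 = {2, 3, 4, 7}  B4 = {2, 4, 5, 7}  B5 = {2, 5, 6, 7}
Tree: B1–B2, B1–B3, B1–B4, B4–B5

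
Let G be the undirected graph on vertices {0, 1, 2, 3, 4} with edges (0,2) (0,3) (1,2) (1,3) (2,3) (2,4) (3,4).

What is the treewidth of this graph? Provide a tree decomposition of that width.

The largest bag has 3 vertices, giving width 2; this decomposition certifies tw(G) ≤ 2. For the lower bound, the 3 vertices {0, 2, 3} are pairwise adjacent, and any tree decomposition puts a clique entirely inside one bag — forcing width ≥ 2. The upper and lower bounds meet at 2, so that is the treewidth.

Treewidth 2.
Bags: B1 = {0, 2, 3}  B2 = {1, 2, 3}  B3 = {2, 3, 4}
Tree: B1–B2, B1–B3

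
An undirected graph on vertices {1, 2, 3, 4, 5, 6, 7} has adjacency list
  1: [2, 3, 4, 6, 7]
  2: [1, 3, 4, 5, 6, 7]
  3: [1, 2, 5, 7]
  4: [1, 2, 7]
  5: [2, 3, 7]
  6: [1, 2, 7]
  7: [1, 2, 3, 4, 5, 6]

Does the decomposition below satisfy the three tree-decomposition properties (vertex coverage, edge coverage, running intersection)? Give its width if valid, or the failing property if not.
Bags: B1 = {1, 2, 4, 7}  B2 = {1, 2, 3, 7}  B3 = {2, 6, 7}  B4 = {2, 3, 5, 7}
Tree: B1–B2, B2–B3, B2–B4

A tree decomposition must satisfy three properties: every vertex lies in some bag; for every edge, both endpoints lie together in some bag; and for every vertex, the bags containing it form a connected subtree. Here edge (1,6) lies in no bag, so the decomposition is invalid.

No — edge (1,6) lies in no bag.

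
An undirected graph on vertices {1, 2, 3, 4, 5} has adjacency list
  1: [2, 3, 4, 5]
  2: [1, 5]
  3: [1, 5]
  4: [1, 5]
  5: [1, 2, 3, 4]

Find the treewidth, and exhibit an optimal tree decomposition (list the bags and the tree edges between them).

The largest bag has 3 vertices, giving width 2; this decomposition certifies tw(G) ≤ 2. On the other hand G contains the 3-clique {1, 2, 5}. A clique must lie in a single bag of any decomposition, so no decomposition can have width below 2. Hence tw(G) = 2 exactly.

Treewidth 2.
One such decomposition:
Bags: B1 = {1, 4, 5}  B2 = {1, 2, 5}  B3 = {1, 3, 5}
Tree: B1–B2, B2–B3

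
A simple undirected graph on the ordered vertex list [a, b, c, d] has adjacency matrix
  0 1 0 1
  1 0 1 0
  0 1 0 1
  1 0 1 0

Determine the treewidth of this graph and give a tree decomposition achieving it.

Treewidth 2.
One optimal decomposition is:
Bags: B1 = {a, b, c}  B2 = {a, c, d}
Tree: B1–B2

Every bag has size at most 3, so the width is 3 − 1 = 2 and tw(G) ≤ 2. The edges a–b–c–d–a form a cycle, so G is not a tree and its treewidth is at least 2. Hence tw(G) = 2 exactly.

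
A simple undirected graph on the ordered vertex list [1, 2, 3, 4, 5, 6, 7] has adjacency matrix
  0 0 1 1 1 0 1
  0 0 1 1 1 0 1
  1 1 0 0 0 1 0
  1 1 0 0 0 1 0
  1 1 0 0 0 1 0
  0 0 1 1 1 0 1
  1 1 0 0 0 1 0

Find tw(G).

A width-3 tree decomposition is:
Bags: B1 = {1, 2, 6, 7}  B2 = {1, 2, 3, 6}  B3 = {1, 2, 4, 6}  B4 = {1, 2, 5, 6}
Tree: B1–B2, B2–B3, B3–B4
Every bag has size at most 4, so the width is 4 − 1 = 3 and tw(G) ≤ 3. For the lower bound: the 4 vertex sets {6,7}, {1,3}, {2}, {4} are disjoint, each induces a connected subgraph, and every pair is joined by at least one edge of G. Contracting each set to a single vertex therefore yields K_{4} as a minor, and since treewidth is minor-monotone, tw(G) ≥ tw(K_{4}) = 3. The upper and lower bounds meet at 3, so that is the treewidth.

3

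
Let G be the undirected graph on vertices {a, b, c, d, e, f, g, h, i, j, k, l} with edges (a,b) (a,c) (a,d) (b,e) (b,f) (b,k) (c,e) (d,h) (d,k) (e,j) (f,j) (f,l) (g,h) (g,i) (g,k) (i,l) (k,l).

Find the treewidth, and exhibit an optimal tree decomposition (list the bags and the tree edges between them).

Treewidth 3.
One such decomposition:
Bags: B1 = {d, g, h, i}  B2 = {d, g, i, k}  B3 = {d, i, k, l}  B4 = {a, d, k, l}  B5 = {a, b, k, l}  B6 = {a, b, f, l}  B7 = {a, b, c, f}  B8 = {b, c, e, f}  B9 = {c, e, f, j}
Tree: B1–B2, B2–B3, B3–B4, B4–B5, B5–B6, B6–B7, B7–B8, B8–B9

The largest bag has 4 vertices, giving width 3; this decomposition certifies tw(G) ≤ 3. For the lower bound: the 4 vertex sets {g,h,i}, {d}, {k}, {a,b,f,l} are disjoint, each induces a connected subgraph, and every pair is joined by at least one edge of G. Contracting each set to a single vertex therefore yields K_{4} as a minor, and since treewidth is minor-monotone, tw(G) ≥ tw(K_{4}) = 3. Combining the bounds, tw(G) = 3.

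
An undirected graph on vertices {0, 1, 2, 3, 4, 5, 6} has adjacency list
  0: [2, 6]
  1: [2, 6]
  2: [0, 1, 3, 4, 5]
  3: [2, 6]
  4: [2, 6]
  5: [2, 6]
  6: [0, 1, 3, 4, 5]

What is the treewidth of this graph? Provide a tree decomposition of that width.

Treewidth 2.
One optimal decomposition is:
Bags: B1 = {2, 3, 6}  B2 = {2, 5, 6}  B3 = {2, 4, 6}  B4 = {1, 2, 6}  B5 = {0, 2, 6}
Tree: B1–B2, B2–B3, B3–B4, B4–B5

Every bag has size at most 3, so the width is 3 − 1 = 2 and tw(G) ≤ 2. The edges 2–3–6–5–2 form a cycle, so G is not a tree and its treewidth is at least 2. Therefore the treewidth is 2.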